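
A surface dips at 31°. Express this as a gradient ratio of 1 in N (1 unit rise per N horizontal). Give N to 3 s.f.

1 in 1.66

1 : N means tan θ = 1/N, so N = 1/tan 31° = 1/0.6009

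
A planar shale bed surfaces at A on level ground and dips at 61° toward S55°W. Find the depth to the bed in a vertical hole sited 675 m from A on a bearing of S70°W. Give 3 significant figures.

1180 m

The hole lies 15° from the dip direction, so the down-dip offset is 675 × cos 15° = 652.00 m.
Depth = down-dip offset × tan(dip) = 652.00 × tan 61° = 652.00 × 1.8040
Depth = 1176.24 m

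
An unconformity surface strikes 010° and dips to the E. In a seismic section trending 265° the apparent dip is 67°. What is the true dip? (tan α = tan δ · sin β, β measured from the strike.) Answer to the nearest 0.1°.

67.7°

The section is 75° from the strike.
tan δ = tan α / sin β = tan 67° / sin 75° = 2.3559 / 0.9659 = 2.4390
δ = arctan(2.4390) = 67.71°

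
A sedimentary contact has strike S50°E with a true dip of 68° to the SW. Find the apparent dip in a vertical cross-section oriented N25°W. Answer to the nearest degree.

The section lies 25° from the strike.
tan(apparent dip) = tan 68° · sin 25° = 1.0460
apparent dip = arctan 1.0460 = 46.29°

46°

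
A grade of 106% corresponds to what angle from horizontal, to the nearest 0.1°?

46.7°

tan θ = 106/100 = 1.0600
θ = arctan(1.0600) = 46.67°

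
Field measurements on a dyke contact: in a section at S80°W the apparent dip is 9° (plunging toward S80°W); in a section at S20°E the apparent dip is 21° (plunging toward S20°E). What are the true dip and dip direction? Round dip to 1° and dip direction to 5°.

true dip 24°, dip direction 190°

Each apparent-dip line lies in the plane. As unit vectors (x east, y north, z up), v₁ plunges 9°→S80°W and v₂ plunges 21°→S20°E.
The plane normal is n = v₁ × v₂ ∝ (-0.076, -0.399, 0.908).
tan δ = √(n_x²+n_y²)/n_z = 0.406/0.908, so δ = 24.1°.
Dip direction = atan2(-0.076, -0.399) = 191° (azimuth of n's horizontal projection).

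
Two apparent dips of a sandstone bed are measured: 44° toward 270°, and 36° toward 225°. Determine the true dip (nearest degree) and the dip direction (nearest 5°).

Represent each trace as a vector plunging at its apparent dip toward its trend (east-north-up frame): v₁ = (-0.719, -0.000, -0.695), v₂ = (-0.572, -0.572, -0.588).
n = v₁ × v₂ = (-0.397, -0.025, 0.412) (taken with n_z > 0).
Dip δ = arctan(|n_h|/n_z) = arctan(0.398/0.412) = 44.1°.
The horizontal component of n points toward azimuth atan2(n_x, n_y) = 266°, the dip direction.

true dip 44°, dip direction 265°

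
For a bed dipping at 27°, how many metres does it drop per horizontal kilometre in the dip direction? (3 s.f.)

drop per km = 1000 × tan 27° = 1000 × 0.5095

510 m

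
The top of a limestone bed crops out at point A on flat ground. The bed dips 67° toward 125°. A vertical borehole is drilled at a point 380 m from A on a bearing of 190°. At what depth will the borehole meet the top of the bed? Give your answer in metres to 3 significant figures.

The hole lies 65° from the dip direction, so the down-dip offset is 380 × cos 65° = 160.59 m.
Depth = down-dip offset × tan(dip) = 160.59 × tan 67° = 160.59 × 2.3559
Depth = 378.34 m

378 m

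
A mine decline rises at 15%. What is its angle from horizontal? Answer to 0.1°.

tan θ = 15/100 = 0.1500
θ = arctan(0.1500) = 8.53°

8.5°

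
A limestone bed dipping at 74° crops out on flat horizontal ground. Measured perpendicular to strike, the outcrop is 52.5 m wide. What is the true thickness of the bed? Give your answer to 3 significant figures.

50.5 m

True thickness t = w · sin(dip) = 52.5 × sin 74°
t = 52.5 × 0.9613 = 50.466 m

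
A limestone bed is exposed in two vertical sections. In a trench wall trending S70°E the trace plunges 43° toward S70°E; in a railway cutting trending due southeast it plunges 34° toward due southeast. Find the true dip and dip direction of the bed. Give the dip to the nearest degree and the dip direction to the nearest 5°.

Represent each trace as a vector plunging at its apparent dip toward its trend (east-north-up frame): v₁ = (0.687, -0.250, -0.682), v₂ = (0.586, -0.586, -0.559).
n = v₁ × v₂ = (0.260, 0.015, 0.256) (taken with n_z > 0).
Dip δ = arctan(|n_h|/n_z) = arctan(0.260/0.256) = 45.5°.
Dip direction = atan2(0.260, 0.015) = 87° (azimuth of n's horizontal projection).

true dip 45°, dip direction 085°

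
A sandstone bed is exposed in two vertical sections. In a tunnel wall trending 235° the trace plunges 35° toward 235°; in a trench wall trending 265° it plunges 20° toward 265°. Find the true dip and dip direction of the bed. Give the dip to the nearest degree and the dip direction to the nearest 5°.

true dip 40°, dip direction 200°

The two traces are lines in the plane: v₁ = (sin 235°·cos 35°, cos 235°·cos 35°, −sin 35°), v₂ = (sin 265°·cos 20°, cos 265°·cos 20°, −sin 20°).
n = v₁ × v₂ = (-0.114, -0.307, 0.385) (taken with n_z > 0).
Dip δ = arctan(|n_h|/n_z) = arctan(0.328/0.385) = 40.4°.
Dip direction = azimuth of (n_x, n_y) = atan2(-0.114, -0.307) = 200°.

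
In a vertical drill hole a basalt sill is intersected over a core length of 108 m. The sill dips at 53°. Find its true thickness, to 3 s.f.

65.0 m

True thickness t = h · cos(dip) = 108 × cos 53°
t = 108 × 0.6018 = 64.996 m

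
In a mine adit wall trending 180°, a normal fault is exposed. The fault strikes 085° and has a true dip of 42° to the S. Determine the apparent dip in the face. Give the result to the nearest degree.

Angle between strike (085°) and section (180°): β = 85°.
tan(apparent dip) = tan 42° · sin 85° = 0.8970
apparent dip = arctan 0.8970 = 41.89°

42°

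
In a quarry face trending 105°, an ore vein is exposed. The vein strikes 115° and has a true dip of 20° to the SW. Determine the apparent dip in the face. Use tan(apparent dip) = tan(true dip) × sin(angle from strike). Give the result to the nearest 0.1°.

Angle between strike (115°) and section (105°): β = 10°.
tan(apparent dip) = tan 20° · sin 10° = 0.0632
apparent dip = arctan 0.0632 = 3.62°

3.6°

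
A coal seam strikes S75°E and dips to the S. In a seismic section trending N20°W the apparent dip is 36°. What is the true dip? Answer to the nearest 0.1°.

The section is 55° from the strike.
tan(true dip) = tan 36° / sin 55° = 0.8869
δ = arctan(0.8869) = 41.57°

41.6°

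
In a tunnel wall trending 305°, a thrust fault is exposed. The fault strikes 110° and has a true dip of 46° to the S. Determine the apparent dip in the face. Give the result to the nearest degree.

Angle between strike (110°) and section (305°): β = 15°.
tan(apparent dip) = tan 46° · sin 15° = 0.2680
α = arctan(0.2680) = 15.00°

15°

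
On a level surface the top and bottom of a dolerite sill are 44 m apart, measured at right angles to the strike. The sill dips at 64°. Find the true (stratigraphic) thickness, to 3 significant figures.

True thickness t = w · sin(dip) = 44 × sin 64°
t = 44 × 0.8988 = 39.547 m

39.5 m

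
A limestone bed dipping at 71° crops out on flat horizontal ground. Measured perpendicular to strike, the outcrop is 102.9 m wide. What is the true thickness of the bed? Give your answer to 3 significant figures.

97.3 m

True thickness t = w · sin(dip) = 102.9 × sin 71°
t = 102.9 × 0.9455 = 97.294 m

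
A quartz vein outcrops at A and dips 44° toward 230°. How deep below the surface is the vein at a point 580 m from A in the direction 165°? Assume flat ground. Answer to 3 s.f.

The hole lies 65° from the dip direction, so the down-dip offset is 580 × cos 65° = 245.12 m.
Depth = down-dip offset × tan(dip) = 245.12 × tan 44° = 245.12 × 0.9657
Depth = 236.71 m

237 m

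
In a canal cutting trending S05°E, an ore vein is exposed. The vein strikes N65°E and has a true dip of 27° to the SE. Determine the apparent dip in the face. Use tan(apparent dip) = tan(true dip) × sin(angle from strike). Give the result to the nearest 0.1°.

25.6°

The strike is N65°E and the section trends S05°E; the acute angle between them is β = 70°.
tan(apparent dip) = tan 27° · sin 70° = 0.4788
apparent dip = arctan 0.4788 = 25.58°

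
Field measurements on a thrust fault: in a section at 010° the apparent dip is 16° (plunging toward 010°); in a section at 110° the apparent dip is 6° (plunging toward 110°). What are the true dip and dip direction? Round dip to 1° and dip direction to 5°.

Each apparent-dip line lies in the plane. As unit vectors (x east, y north, z up), v₁ plunges 16°→010° and v₂ plunges 6°→110°.
Cross product v₁ × v₂ gives the pole to the plane: n ∝ (0.193, 0.240, 0.941).
Dip δ = arctan(|n_h|/n_z) = arctan(0.308/0.941) = 18.1°.
Dip direction = azimuth of (n_x, n_y) = atan2(0.193, 0.240) = 39°.

true dip 18°, dip direction 040°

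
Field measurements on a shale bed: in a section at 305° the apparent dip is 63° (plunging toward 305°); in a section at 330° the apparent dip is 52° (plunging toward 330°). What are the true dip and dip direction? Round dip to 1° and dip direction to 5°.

true dip 66°, dip direction 275°

Represent each trace as a vector plunging at its apparent dip toward its trend (east-north-up frame): v₁ = (-0.372, 0.260, -0.891), v₂ = (-0.308, 0.533, -0.788).
n = v₁ × v₂ = (-0.270, 0.019, 0.118) (taken with n_z > 0).
tan δ = √(n_x²+n_y²)/n_z = 0.271/0.118, so δ = 66.4°.
The horizontal component of n points toward azimuth atan2(n_x, n_y) = 274°, the dip direction.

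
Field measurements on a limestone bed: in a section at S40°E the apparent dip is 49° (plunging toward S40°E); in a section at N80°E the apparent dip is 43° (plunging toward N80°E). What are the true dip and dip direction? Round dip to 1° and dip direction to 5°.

The two traces are lines in the plane: v₁ = (sin 140°·cos 49°, cos 140°·cos 49°, −sin 49°), v₂ = (sin 80°·cos 43°, cos 80°·cos 43°, −sin 43°).
n = v₁ × v₂ = (0.439, -0.256, 0.416) (taken with n_z > 0).
True dip = arccos(n_z / |n|) = arccos(0.6333) = 50.7°.
Dip direction = atan2(0.439, -0.256) = 120° (azimuth of n's horizontal projection).

true dip 51°, dip direction 120°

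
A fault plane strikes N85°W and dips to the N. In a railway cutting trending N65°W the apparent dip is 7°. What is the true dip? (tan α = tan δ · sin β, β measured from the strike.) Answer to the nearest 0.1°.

19.7°

β = acute angle between strike N85°W and section N65°W = 20°.
tan(true dip) = tan 7° / sin 20° = 0.3590
true dip = arctan 0.3590 = 19.75°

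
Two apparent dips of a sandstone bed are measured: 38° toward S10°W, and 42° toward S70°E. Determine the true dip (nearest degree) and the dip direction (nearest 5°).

The two traces are lines in the plane: v₁ = (sin 190°·cos 38°, cos 190°·cos 38°, −sin 38°), v₂ = (sin 110°·cos 42°, cos 110°·cos 42°, −sin 42°).
The plane normal is n = v₁ × v₂ ∝ (0.363, -0.521, 0.577).
tan δ = √(n_x²+n_y²)/n_z = 0.635/0.577, so δ = 47.8°.
Dip direction = atan2(0.363, -0.521) = 145° (azimuth of n's horizontal projection).

true dip 48°, dip direction 145°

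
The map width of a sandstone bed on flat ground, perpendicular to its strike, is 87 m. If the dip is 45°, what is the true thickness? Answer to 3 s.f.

True thickness t = w · sin(dip) = 87 × sin 45°
t = 87 × 0.7071 = 61.518 m

61.5 m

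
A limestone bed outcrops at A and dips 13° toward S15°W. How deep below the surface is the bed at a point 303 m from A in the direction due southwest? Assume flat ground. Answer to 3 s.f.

The hole lies 30° from the dip direction, so the down-dip offset is 303 × cos 30° = 262.41 m.
Depth = down-dip offset × tan(dip) = 262.41 × tan 13° = 262.41 × 0.2309
Depth = 60.58 m

60.6 m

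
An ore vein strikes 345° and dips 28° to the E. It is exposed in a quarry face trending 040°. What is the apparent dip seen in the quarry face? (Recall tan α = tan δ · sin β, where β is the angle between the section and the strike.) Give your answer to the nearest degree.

24°

The strike is 345° and the section trends 040°; the acute angle between them is β = 55°.
tan α = tan 28° × sin 55° = 0.5317 × 0.8192 = 0.4356
apparent dip = arctan 0.4356 = 23.54°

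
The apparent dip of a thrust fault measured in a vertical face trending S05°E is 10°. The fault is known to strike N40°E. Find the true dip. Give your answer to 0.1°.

The section is 45° from the strike.
tan δ = tan α / sin β = tan 10° / sin 45° = 0.1763 / 0.7071 = 0.2494
true dip = arctan 0.2494 = 14.00°

14.0°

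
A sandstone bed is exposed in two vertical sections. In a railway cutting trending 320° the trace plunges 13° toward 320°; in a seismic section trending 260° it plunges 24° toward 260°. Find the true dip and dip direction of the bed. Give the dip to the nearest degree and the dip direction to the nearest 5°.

Represent each trace as a vector plunging at its apparent dip toward its trend (east-north-up frame): v₁ = (-0.626, 0.746, -0.225), v₂ = (-0.900, -0.159, -0.407).
The plane normal is n = v₁ × v₂ ∝ (-0.339, -0.052, 0.771).
Dip δ = arctan(|n_h|/n_z) = arctan(0.343/0.771) = 24.0°.
The horizontal component of n points toward azimuth atan2(n_x, n_y) = 261°, the dip direction.

true dip 24°, dip direction 260°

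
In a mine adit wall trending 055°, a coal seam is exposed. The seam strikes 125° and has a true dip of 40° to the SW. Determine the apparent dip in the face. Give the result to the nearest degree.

The strike is 125° and the section trends 055°; the acute angle between them is β = 70°.
tan(apparent dip) = tan 40° · sin 70° = 0.7885
apparent dip = arctan 0.7885 = 38.26°

38°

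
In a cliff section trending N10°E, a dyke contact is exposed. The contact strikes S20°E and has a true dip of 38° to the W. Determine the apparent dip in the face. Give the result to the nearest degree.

The strike is S20°E and the section trends N10°E; the acute angle between them is β = 30°.
tan α = tan 38° × sin 30° = 0.7813 × 0.5000 = 0.3906
apparent dip = arctan 0.3906 = 21.34°

21°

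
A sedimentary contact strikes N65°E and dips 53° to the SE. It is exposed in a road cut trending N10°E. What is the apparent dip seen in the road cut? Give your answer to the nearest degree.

The strike is N65°E and the section trends N10°E; the acute angle between them is β = 55°.
tan(apparent dip) = tan 53° · sin 55° = 1.0871
apparent dip = arctan 1.0871 = 47.39°

47°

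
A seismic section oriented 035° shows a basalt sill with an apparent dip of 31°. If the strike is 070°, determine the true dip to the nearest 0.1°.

46.3°

The section is 35° from the strike.
tan(true dip) = tan 31° / sin 35° = 1.0476
δ = arctan(1.0476) = 46.33°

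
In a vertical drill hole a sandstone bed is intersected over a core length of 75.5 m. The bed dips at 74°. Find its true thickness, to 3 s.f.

True thickness t = h · cos(dip) = 75.5 × cos 74°
t = 75.5 × 0.2756 = 20.811 m

20.8 m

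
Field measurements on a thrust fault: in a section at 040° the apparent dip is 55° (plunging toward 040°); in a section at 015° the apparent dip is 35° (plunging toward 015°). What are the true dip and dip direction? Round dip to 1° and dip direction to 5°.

Represent each trace as a vector plunging at its apparent dip toward its trend (east-north-up frame): v₁ = (0.369, 0.439, -0.819), v₂ = (0.212, 0.791, -0.574).
The plane normal is n = v₁ × v₂ ∝ (0.396, 0.038, 0.199).
Dip δ = arctan(|n_h|/n_z) = arctan(0.398/0.199) = 63.5°.
Dip direction = azimuth of (n_x, n_y) = atan2(0.396, 0.038) = 85°.

true dip 63°, dip direction 085°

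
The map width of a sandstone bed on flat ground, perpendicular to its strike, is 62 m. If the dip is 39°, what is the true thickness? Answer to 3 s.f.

True thickness t = w · sin(dip) = 62 × sin 39°
t = 62 × 0.6293 = 39.018 m

39.0 m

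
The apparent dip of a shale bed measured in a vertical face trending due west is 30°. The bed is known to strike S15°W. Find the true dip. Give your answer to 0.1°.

β = acute angle between strike S15°W and section due west = 75°.
tan δ = tan α / sin β = tan 30° / sin 75° = 0.5774 / 0.9659 = 0.5977
true dip = arctan 0.5977 = 30.87°

30.9°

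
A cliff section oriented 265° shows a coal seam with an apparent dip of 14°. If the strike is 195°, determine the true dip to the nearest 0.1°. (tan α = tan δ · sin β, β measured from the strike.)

14.9°

The section is 70° from the strike.
tan δ = tan α / sin β = tan 14° / sin 70° = 0.2493 / 0.9397 = 0.2653
true dip = arctan 0.2653 = 14.86°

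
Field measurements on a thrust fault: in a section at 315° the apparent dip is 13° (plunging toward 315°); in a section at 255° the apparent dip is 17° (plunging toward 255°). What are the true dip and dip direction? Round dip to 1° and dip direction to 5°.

Each apparent-dip line lies in the plane. As unit vectors (x east, y north, z up), v₁ plunges 13°→315° and v₂ plunges 17°→255°.
Cross product v₁ × v₂ gives the pole to the plane: n ∝ (-0.257, 0.006, 0.807).
True dip = arccos(n_z / |n|) = arccos(0.9528) = 17.7°.
Dip direction = azimuth of (n_x, n_y) = atan2(-0.257, 0.006) = 271°.

true dip 18°, dip direction 270°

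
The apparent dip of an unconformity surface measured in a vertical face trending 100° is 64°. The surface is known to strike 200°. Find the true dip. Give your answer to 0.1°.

64.3°

β = acute angle between strike 200° and section 100° = 80°.
tan(true dip) = tan 64° / sin 80° = 2.0819
true dip = arctan 2.0819 = 64.34°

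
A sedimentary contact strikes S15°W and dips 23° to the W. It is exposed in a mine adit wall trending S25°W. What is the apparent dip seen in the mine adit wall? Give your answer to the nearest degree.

4°

The strike is S15°W and the section trends S25°W; the acute angle between them is β = 10°.
tan α = tan 23° × sin 10° = 0.4245 × 0.1736 = 0.0737
α = arctan(0.0737) = 4.22°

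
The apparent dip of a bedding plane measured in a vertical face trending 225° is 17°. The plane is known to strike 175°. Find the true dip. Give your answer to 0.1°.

β = acute angle between strike 175° and section 225° = 50°.
tan δ = tan α / sin β = tan 17° / sin 50° = 0.3057 / 0.7660 = 0.3991
true dip = arctan 0.3991 = 21.76°

21.8°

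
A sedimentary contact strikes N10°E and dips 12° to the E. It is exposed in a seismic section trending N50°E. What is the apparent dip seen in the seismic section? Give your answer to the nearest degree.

The strike is N10°E and the section trends N50°E; the acute angle between them is β = 40°.
tan α = tan 12° × sin 40° = 0.2126 × 0.6428 = 0.1366
apparent dip = arctan 0.1366 = 7.78°

8°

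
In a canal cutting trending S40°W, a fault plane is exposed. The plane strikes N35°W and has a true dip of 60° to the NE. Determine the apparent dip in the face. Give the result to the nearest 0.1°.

59.1°

The strike is N35°W and the section trends S40°W; the acute angle between them is β = 75°.
tan(apparent dip) = tan 60° · sin 75° = 1.6730
α = arctan(1.6730) = 59.13°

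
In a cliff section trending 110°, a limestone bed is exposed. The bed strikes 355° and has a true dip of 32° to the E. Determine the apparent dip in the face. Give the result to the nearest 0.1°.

The section lies 65° from the strike.
tan(apparent dip) = tan 32° · sin 65° = 0.5663
α = arctan(0.5663) = 29.52°

29.5°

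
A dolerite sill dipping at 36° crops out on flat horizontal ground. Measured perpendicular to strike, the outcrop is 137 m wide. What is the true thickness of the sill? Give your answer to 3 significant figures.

True thickness t = w · sin(dip) = 137 × sin 36°
t = 137 × 0.5878 = 80.527 m

80.5 m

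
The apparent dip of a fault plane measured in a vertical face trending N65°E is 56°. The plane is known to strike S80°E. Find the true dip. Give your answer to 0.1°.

68.8°

β = acute angle between strike S80°E and section N65°E = 35°.
tan(true dip) = tan 56° / sin 35° = 2.5848
true dip = arctan 2.5848 = 68.85°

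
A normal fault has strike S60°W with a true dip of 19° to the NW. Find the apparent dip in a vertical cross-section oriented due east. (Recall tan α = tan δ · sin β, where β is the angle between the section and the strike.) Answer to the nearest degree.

10°

Angle between strike (S60°W) and section (due east): β = 30°.
tan(apparent dip) = tan 19° · sin 30° = 0.1722
apparent dip = arctan 0.1722 = 9.77°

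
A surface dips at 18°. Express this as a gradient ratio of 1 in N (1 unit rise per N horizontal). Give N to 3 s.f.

1 : N means tan θ = 1/N, so N = 1/tan 18° = 1/0.3249

1 in 3.08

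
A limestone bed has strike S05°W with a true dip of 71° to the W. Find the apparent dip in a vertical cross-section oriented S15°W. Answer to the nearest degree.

27°

The strike is S05°W and the section trends S15°W; the acute angle between them is β = 10°.
tan(apparent dip) = tan 71° · sin 10° = 0.5043
α = arctan(0.5043) = 26.76°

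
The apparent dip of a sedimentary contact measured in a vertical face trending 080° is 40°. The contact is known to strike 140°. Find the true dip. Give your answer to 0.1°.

The section is 60° from the strike.
tan(true dip) = tan 40° / sin 60° = 0.9689
true dip = arctan 0.9689 = 44.10°

44.1°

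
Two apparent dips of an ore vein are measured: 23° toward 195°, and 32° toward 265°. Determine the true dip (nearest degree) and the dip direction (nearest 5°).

true dip 34°, dip direction 245°

Each apparent-dip line lies in the plane. As unit vectors (x east, y north, z up), v₁ plunges 23°→195° and v₂ plunges 32°→265°.
n = v₁ × v₂ = (-0.442, -0.204, 0.734) (taken with n_z > 0).
True dip = arccos(n_z / |n|) = arccos(0.8331) = 33.6°.
Dip direction = azimuth of (n_x, n_y) = atan2(-0.442, -0.204) = 245°.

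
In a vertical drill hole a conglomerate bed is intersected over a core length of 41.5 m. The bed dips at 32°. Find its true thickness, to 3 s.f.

True thickness t = h · cos(dip) = 41.5 × cos 32°
t = 41.5 × 0.8480 = 35.194 m

35.2 m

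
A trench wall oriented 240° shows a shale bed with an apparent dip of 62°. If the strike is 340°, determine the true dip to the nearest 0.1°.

The section is 80° from the strike.
tan(true dip) = tan 62° / sin 80° = 1.9097
true dip = arctan 1.9097 = 62.36°

62.4°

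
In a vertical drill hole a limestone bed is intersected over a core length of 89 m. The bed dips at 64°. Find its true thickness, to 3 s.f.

True thickness t = h · cos(dip) = 89 × cos 64°
t = 89 × 0.4384 = 39.015 m

39.0 m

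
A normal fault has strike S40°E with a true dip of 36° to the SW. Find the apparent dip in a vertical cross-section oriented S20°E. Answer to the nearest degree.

The strike is S40°E and the section trends S20°E; the acute angle between them is β = 20°.
tan α = tan 36° × sin 20° = 0.7265 × 0.3420 = 0.2485
α = arctan(0.2485) = 13.95°

14°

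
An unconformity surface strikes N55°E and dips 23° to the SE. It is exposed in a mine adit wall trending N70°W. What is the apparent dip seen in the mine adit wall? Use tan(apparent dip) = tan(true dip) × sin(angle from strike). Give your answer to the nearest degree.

The strike is N55°E and the section trends N70°W; the acute angle between them is β = 55°.
tan α = tan 23° × sin 55° = 0.4245 × 0.8192 = 0.3477
α = arctan(0.3477) = 19.17°

19°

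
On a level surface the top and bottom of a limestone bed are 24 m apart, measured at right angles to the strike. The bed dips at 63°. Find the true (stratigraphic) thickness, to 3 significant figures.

21.4 m

True thickness t = w · sin(dip) = 24 × sin 63°
t = 24 × 0.8910 = 21.384 m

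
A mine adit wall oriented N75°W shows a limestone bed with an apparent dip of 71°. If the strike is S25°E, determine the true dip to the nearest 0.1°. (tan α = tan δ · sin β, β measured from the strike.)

The section is 50° from the strike.
tan δ = tan α / sin β = tan 71° / sin 50° = 2.9042 / 0.7660 = 3.7912
true dip = arctan 3.7912 = 75.22°

75.2°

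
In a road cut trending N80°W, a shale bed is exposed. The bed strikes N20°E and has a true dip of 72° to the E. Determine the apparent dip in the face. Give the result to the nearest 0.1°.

Angle between strike (N20°E) and section (N80°W): β = 80°.
tan α = tan 72° × sin 80° = 3.0777 × 0.9848 = 3.0309
α = arctan(3.0309) = 71.74°

71.7°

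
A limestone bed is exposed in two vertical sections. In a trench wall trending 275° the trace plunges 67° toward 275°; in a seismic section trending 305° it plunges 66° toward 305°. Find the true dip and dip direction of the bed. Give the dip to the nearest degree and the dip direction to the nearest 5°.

Represent each trace as a vector plunging at its apparent dip toward its trend (east-north-up frame): v₁ = (-0.389, 0.034, -0.921), v₂ = (-0.333, 0.233, -0.914).
The plane normal is n = v₁ × v₂ ∝ (-0.184, 0.049, 0.079).
True dip = arccos(n_z / |n|) = arccos(0.3858) = 67.3°.
Dip direction = azimuth of (n_x, n_y) = atan2(-0.184, 0.049) = 285°.

true dip 67°, dip direction 285°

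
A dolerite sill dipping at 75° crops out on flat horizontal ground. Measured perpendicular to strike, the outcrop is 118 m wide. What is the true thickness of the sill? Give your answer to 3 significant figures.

True thickness t = w · sin(dip) = 118 × sin 75°
t = 118 × 0.9659 = 113.979 m

114 m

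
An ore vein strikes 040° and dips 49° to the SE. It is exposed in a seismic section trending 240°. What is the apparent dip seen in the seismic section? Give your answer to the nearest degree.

21°

The strike is 040° and the section trends 240°; the acute angle between them is β = 20°.
tan α = tan 49° × sin 20° = 1.1504 × 0.3420 = 0.3934
α = arctan(0.3934) = 21.48°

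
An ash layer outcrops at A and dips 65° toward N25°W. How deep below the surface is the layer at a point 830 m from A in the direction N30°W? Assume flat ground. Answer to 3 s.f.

The hole lies 5° from the dip direction, so the down-dip offset is 830 × cos 5° = 826.84 m.
Depth = down-dip offset × tan(dip) = 826.84 × tan 65° = 826.84 × 2.1445
Depth = 1773.17 m

1770 m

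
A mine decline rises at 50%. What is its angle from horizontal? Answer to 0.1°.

tan θ = 50/100 = 0.5000
θ = arctan(0.5000) = 26.57°

26.6°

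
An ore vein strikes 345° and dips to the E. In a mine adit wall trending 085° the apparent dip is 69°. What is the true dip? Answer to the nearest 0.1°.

β = acute angle between strike 345° and section 085° = 80°.
tan(true dip) = tan 69° / sin 80° = 2.6453
true dip = arctan 2.6453 = 69.29°

69.3°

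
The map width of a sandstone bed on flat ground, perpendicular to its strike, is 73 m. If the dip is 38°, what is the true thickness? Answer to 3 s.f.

True thickness t = w · sin(dip) = 73 × sin 38°
t = 73 × 0.6157 = 44.943 m

44.9 m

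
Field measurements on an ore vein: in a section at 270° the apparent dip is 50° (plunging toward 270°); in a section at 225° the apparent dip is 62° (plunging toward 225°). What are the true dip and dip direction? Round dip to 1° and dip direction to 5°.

true dip 62°, dip direction 220°

Each apparent-dip line lies in the plane. As unit vectors (x east, y north, z up), v₁ plunges 50°→270° and v₂ plunges 62°→225°.
The plane normal is n = v₁ × v₂ ∝ (-0.254, -0.313, 0.213).
tan δ = √(n_x²+n_y²)/n_z = 0.403/0.213, so δ = 62.1°.
Dip direction = atan2(-0.254, -0.313) = 219° (azimuth of n's horizontal projection).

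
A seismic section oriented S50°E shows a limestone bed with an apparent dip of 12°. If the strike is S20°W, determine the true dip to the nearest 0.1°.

12.7°

The section is 70° from the strike.
tan(true dip) = tan 12° / sin 70° = 0.2262
δ = arctan(0.2262) = 12.75°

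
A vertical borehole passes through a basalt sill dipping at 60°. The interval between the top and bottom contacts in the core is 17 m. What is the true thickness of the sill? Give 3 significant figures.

True thickness t = h · cos(dip) = 17 × cos 60°
t = 17 × 0.5000 = 8.500 m

8.50 m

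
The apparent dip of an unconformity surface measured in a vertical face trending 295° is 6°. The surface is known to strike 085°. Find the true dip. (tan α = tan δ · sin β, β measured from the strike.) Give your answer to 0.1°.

11.9°

The section is 30° from the strike.
tan δ = tan α / sin β = tan 6° / sin 30° = 0.1051 / 0.5000 = 0.2102
δ = arctan(0.2102) = 11.87°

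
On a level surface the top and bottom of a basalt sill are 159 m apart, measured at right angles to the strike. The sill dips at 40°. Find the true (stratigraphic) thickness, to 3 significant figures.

True thickness t = w · sin(dip) = 159 × sin 40°
t = 159 × 0.6428 = 102.203 m

102 m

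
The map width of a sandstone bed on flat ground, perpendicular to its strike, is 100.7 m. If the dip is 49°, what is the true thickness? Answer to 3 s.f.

True thickness t = w · sin(dip) = 100.7 × sin 49°
t = 100.7 × 0.7547 = 75.999 m

76.0 m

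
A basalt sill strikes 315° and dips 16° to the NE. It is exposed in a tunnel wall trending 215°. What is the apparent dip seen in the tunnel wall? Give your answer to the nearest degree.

Angle between strike (315°) and section (215°): β = 80°.
tan α = tan 16° × sin 80° = 0.2867 × 0.9848 = 0.2824
α = arctan(0.2824) = 15.77°

16°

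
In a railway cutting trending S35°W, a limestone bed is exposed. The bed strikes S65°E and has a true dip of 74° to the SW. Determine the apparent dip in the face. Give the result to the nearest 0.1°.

The strike is S65°E and the section trends S35°W; the acute angle between them is β = 80°.
tan(apparent dip) = tan 74° · sin 80° = 3.4344
apparent dip = arctan 3.4344 = 73.77°

73.8°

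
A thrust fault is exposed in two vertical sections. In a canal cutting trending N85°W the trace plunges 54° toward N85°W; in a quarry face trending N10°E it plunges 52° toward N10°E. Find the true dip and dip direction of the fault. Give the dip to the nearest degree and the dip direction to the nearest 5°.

true dip 63°, dip direction 320°

Represent each trace as a vector plunging at its apparent dip toward its trend (east-north-up frame): v₁ = (-0.586, 0.051, -0.809), v₂ = (0.107, 0.606, -0.788).
The plane normal is n = v₁ × v₂ ∝ (-0.450, 0.548, 0.360).
Dip δ = arctan(|n_h|/n_z) = arctan(0.709/0.360) = 63.1°.
The horizontal component of n points toward azimuth atan2(n_x, n_y) = 321°, the dip direction.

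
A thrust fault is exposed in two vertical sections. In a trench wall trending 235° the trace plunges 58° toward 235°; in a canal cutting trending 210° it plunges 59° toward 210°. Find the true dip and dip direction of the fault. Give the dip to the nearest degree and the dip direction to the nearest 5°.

true dip 59°, dip direction 215°

Represent each trace as a vector plunging at its apparent dip toward its trend (east-north-up frame): v₁ = (-0.434, -0.304, -0.848), v₂ = (-0.258, -0.446, -0.857).
n = v₁ × v₂ = (-0.118, -0.154, 0.115) (taken with n_z > 0).
True dip = arccos(n_z / |n|) = arccos(0.5118) = 59.2°.
The horizontal component of n points toward azimuth atan2(n_x, n_y) = 217°, the dip direction.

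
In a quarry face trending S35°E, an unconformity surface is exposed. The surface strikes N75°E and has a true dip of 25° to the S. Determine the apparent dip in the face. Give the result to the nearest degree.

The section lies 70° from the strike.
tan α = tan 25° × sin 70° = 0.4663 × 0.9397 = 0.4382
α = arctan(0.4382) = 23.66°

24°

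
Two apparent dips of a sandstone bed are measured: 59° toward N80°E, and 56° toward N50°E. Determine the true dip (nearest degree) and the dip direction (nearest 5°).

true dip 59°, dip direction 075°

Represent each trace as a vector plunging at its apparent dip toward its trend (east-north-up frame): v₁ = (0.507, 0.089, -0.857), v₂ = (0.428, 0.359, -0.829).
n = v₁ × v₂ = (0.234, 0.053, 0.144) (taken with n_z > 0).
tan δ = √(n_x²+n_y²)/n_z = 0.240/0.144, so δ = 59.0°.
Dip direction = azimuth of (n_x, n_y) = atan2(0.234, 0.053) = 77°.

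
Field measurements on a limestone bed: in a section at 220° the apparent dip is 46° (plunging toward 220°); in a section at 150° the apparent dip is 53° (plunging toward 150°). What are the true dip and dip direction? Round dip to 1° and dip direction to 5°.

Represent each trace as a vector plunging at its apparent dip toward its trend (east-north-up frame): v₁ = (-0.447, -0.532, -0.719), v₂ = (0.301, -0.521, -0.799).
The plane normal is n = v₁ × v₂ ∝ (0.050, -0.573, 0.393).
True dip = arccos(n_z / |n|) = arccos(0.5640) = 55.7°.
The horizontal component of n points toward azimuth atan2(n_x, n_y) = 175°, the dip direction.

true dip 56°, dip direction 175°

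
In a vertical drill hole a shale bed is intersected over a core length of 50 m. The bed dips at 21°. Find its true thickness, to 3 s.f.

46.7 m

True thickness t = h · cos(dip) = 50 × cos 21°
t = 50 × 0.9336 = 46.679 m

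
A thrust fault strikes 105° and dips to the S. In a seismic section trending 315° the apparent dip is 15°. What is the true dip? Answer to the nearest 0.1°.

28.2°

The section is 30° from the strike.
tan(true dip) = tan 15° / sin 30° = 0.5359
δ = arctan(0.5359) = 28.19°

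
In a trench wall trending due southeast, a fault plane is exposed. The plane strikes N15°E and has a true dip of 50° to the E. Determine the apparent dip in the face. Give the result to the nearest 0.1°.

The strike is N15°E and the section trends due southeast; the acute angle between them is β = 60°.
tan α = tan 50° × sin 60° = 1.1918 × 0.8660 = 1.0321
α = arctan(1.0321) = 45.90°

45.9°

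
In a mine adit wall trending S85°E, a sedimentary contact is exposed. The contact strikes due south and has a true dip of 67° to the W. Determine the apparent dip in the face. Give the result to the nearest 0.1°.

Angle between strike (due south) and section (S85°E): β = 85°.
tan(apparent dip) = tan 67° · sin 85° = 2.3469
apparent dip = arctan 2.3469 = 66.92°

66.9°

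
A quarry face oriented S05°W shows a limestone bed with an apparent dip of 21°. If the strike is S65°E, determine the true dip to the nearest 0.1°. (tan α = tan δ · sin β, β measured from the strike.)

The section is 70° from the strike.
tan δ = tan α / sin β = tan 21° / sin 70° = 0.3839 / 0.9397 = 0.4085
δ = arctan(0.4085) = 22.22°

22.2°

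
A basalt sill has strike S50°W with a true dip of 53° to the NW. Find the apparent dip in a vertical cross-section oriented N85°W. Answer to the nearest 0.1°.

43.2°

The strike is S50°W and the section trends N85°W; the acute angle between them is β = 45°.
tan(apparent dip) = tan 53° · sin 45° = 0.9384
apparent dip = arctan 0.9384 = 43.18°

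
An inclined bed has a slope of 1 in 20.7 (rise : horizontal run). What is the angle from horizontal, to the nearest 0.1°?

2.8°

tan θ = 1/20.7 = 0.0483
θ = arctan(0.0483) = 2.77°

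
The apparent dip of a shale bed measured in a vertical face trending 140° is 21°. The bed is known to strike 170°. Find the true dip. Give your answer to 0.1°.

β = acute angle between strike 170° and section 140° = 30°.
tan δ = tan α / sin β = tan 21° / sin 30° = 0.3839 / 0.5000 = 0.7677
δ = arctan(0.7677) = 37.51°

37.5°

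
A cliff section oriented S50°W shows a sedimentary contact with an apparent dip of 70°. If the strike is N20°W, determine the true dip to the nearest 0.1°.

The section is 70° from the strike.
tan(true dip) = tan 70° / sin 70° = 2.9238
δ = arctan(2.9238) = 71.12°

71.1°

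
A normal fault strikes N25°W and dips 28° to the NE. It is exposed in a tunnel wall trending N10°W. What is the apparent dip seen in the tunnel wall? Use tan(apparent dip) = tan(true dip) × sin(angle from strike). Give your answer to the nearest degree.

Angle between strike (N25°W) and section (N10°W): β = 15°.
tan α = tan 28° × sin 15° = 0.5317 × 0.2588 = 0.1376
α = arctan(0.1376) = 7.84°

8°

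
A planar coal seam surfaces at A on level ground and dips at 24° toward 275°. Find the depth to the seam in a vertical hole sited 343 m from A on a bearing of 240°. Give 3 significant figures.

The hole lies 35° from the dip direction, so the down-dip offset is 343 × cos 35° = 280.97 m.
Depth = down-dip offset × tan(dip) = 280.97 × tan 24° = 280.97 × 0.4452
Depth = 125.10 m

125 m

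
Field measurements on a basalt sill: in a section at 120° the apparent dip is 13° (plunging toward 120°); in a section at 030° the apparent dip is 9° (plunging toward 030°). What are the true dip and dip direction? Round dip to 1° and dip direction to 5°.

true dip 16°, dip direction 085°

The two traces are lines in the plane: v₁ = (sin 120°·cos 13°, cos 120°·cos 13°, −sin 13°), v₂ = (sin 30°·cos 9°, cos 30°·cos 9°, −sin 9°).
Cross product v₁ × v₂ gives the pole to the plane: n ∝ (0.269, 0.021, 0.962).
Dip δ = arctan(|n_h|/n_z) = arctan(0.269/0.962) = 15.6°.
Dip direction = atan2(0.269, 0.021) = 86° (azimuth of n's horizontal projection).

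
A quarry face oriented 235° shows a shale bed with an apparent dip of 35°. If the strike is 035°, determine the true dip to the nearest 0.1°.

64.0°

The section is 20° from the strike.
tan δ = tan α / sin β = tan 35° / sin 20° = 0.7002 / 0.3420 = 2.0473
δ = arctan(2.0473) = 63.97°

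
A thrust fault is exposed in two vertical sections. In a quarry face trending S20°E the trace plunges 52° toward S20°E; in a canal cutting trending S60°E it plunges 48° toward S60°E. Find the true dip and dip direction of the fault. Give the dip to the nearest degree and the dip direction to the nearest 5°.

true dip 52°, dip direction 150°

Represent each trace as a vector plunging at its apparent dip toward its trend (east-north-up frame): v₁ = (0.211, -0.579, -0.788), v₂ = (0.579, -0.335, -0.743).
The plane normal is n = v₁ × v₂ ∝ (0.166, -0.300, 0.265).
True dip = arccos(n_z / |n|) = arccos(0.6109) = 52.3°.
The horizontal component of n points toward azimuth atan2(n_x, n_y) = 151°, the dip direction.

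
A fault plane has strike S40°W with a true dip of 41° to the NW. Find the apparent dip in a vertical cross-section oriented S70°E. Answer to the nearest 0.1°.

39.2°

Angle between strike (S40°W) and section (S70°E): β = 70°.
tan α = tan 41° × sin 70° = 0.8693 × 0.9397 = 0.8169
α = arctan(0.8169) = 39.24°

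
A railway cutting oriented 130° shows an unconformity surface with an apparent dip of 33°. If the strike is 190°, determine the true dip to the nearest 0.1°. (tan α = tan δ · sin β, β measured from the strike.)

β = acute angle between strike 190° and section 130° = 60°.
tan(true dip) = tan 33° / sin 60° = 0.7499
true dip = arctan 0.7499 = 36.87°

36.9°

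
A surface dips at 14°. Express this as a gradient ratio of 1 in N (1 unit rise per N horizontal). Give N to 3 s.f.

1 in 4.01

1 : N means tan θ = 1/N, so N = 1/tan 14° = 1/0.2493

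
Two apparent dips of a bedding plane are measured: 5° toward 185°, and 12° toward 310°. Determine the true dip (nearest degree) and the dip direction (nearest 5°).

The two traces are lines in the plane: v₁ = (sin 185°·cos 5°, cos 185°·cos 5°, −sin 5°), v₂ = (sin 310°·cos 12°, cos 310°·cos 12°, −sin 12°).
The plane normal is n = v₁ × v₂ ∝ (-0.261, -0.047, 0.798).
tan δ = √(n_x²+n_y²)/n_z = 0.265/0.798, so δ = 18.4°.
Dip direction = atan2(-0.261, -0.047) = 260° (azimuth of n's horizontal projection).

true dip 18°, dip direction 260°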